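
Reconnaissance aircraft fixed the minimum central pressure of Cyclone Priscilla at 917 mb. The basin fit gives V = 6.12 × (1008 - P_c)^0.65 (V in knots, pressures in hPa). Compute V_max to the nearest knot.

115 kt

ΔP = 1008 − 917 = 91 mb.
91^0.65 ≈ 18.766.
V ≈ 6.12 × 18.766 ≈ 114.8 kt.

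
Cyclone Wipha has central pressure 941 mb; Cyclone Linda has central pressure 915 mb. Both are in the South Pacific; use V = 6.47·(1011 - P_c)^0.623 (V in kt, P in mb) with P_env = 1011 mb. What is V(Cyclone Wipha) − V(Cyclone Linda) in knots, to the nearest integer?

Cyclone Wipha: ΔP = 70; V ≈ 6.47 × 70^0.623 ≈ 91.29 kt.
Cyclone Linda: ΔP = 96; V ≈ 6.47 × 96^0.623 ≈ 111.14 kt.
Difference ≈ 91.29 − 111.14 = -19.85 → -20 kt.

-20 kt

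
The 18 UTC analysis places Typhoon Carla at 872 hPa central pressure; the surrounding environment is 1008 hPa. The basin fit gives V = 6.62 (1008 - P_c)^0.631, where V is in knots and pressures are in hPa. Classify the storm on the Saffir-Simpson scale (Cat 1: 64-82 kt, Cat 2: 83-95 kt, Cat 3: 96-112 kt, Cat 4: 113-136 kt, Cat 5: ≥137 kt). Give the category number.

5

ΔP = 1008 − 872 = 136 hPa.
V ≈ 6.62 × 136^0.631 = 6.62 × 22.20 ≈ 147 kt.
147 kt falls in the Category 5 band.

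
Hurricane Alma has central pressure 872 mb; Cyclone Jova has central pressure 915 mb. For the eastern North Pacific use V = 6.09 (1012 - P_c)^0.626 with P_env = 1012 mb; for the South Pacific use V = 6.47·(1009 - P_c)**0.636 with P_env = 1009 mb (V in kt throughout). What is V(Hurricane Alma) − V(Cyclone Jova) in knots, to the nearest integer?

Hurricane Alma: ΔP = 140; V ≈ 6.09 × 140^0.626 ≈ 134.31 kt.
Cyclone Jova: ΔP = 94; V ≈ 6.47 × 94^0.636 ≈ 116.36 kt.
Difference ≈ 134.31 − 116.36 = 17.95 → 18 kt.

18 kt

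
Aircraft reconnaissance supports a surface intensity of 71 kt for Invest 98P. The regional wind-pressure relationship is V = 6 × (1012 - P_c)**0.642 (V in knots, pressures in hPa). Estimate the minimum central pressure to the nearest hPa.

ΔP = (V / 6)^(1/0.642) = (71/6)^1.558.
71/6 = 11.833; 11.833^1.558 ≈ 46.94 hPa.
P_c = 1012 − 46.94 = 965.06 ≈ 965 hPa.

965 hPa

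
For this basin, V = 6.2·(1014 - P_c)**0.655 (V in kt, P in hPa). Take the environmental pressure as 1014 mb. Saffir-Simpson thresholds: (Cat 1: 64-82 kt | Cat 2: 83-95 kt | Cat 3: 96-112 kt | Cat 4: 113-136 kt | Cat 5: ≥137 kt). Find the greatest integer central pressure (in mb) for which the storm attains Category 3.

Category 3 begins at V = 96 kt.
Required ΔP = (96/6.2)^(1/0.655) = 15.484^1.527 ≈ 65.56 mb.
P_c ≤ 1014 − 65.56 = 948.44, so the highest integer P_c is 948 mb.

948 mb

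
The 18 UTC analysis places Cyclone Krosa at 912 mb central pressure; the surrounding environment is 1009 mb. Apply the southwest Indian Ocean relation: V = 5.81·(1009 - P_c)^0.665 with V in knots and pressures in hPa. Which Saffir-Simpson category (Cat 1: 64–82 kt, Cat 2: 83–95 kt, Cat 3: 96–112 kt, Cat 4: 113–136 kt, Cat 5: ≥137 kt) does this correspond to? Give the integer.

ΔP = 1009 − 912 = 97 mb.
V ≈ 5.81 × 97^0.665 = 5.81 × 20.95 ≈ 122 kt.
122 kt falls in the Category 4 band.

4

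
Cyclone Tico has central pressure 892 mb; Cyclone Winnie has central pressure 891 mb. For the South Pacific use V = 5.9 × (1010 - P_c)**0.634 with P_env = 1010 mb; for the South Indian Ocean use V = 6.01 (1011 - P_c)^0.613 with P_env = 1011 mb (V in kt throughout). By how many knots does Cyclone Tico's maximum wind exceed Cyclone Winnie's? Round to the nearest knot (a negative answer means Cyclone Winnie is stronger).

Cyclone Tico: ΔP = 118; V ≈ 5.9 × 118^0.634 ≈ 121.46 kt.
Cyclone Winnie: ΔP = 120; V ≈ 6.01 × 120^0.613 ≈ 113.09 kt.
Difference ≈ 121.46 − 113.09 = 8.37 → 8 kt.

8 kt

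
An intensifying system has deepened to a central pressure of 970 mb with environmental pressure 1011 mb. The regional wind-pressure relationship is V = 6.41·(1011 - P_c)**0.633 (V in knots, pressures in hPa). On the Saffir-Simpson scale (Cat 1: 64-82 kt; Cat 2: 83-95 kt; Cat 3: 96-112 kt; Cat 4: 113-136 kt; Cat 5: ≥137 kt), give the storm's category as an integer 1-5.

ΔP = 1011 − 970 = 41 mb.
V ≈ 6.41 × 41^0.633 = 6.41 × 10.49 ≈ 67 kt.
67 kt falls in the Category 1 band.

1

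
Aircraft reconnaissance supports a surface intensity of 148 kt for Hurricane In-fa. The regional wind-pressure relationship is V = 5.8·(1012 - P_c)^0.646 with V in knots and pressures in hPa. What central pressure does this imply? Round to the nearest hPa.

ΔP = (V / 5.8)^(1/0.646) = (148/5.8)^1.548.
148/5.8 = 25.517; 25.517^1.548 ≈ 150.58 hPa.
P_c = 1012 − 150.58 = 861.42 ≈ 861 hPa.

861 hPa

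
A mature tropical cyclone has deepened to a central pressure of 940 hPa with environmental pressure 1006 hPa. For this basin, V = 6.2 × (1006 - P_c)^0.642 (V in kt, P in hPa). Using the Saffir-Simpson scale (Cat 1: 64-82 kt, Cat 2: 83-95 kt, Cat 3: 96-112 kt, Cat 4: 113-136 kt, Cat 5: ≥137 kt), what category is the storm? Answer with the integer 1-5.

ΔP = 1006 − 940 = 66 hPa.
V ≈ 6.2 × 66^0.642 = 6.2 × 14.73 ≈ 91 kt.
91 kt falls in the Category 2 band.

2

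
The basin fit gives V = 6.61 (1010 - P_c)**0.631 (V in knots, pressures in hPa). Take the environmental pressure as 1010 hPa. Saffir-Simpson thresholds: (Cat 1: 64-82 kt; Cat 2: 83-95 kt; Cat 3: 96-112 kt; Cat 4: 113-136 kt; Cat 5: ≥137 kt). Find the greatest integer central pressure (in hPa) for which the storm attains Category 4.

920 hPa

Category 4 begins at V = 113 kt.
Required ΔP = (113/6.61)^(1/0.631) = 17.095^1.585 ≈ 89.92 hPa.
P_c ≤ 1010 − 89.92 = 920.08, so the highest integer P_c is 920 hPa.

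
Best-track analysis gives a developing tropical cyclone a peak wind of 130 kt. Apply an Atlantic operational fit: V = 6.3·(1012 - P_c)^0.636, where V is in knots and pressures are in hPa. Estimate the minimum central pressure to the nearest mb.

895 mb

ΔP = (V / 6.3)^(1/0.636) = (130/6.3)^1.572.
130/6.3 = 20.635; 20.635^1.572 ≈ 116.68 mb.
P_c = 1012 − 116.68 = 895.32 ≈ 895 mb.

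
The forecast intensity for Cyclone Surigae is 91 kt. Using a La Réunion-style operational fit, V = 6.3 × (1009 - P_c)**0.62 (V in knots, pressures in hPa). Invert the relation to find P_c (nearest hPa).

ΔP = (V / 6.3)^(1/0.62) = (91/6.3)^1.613.
91/6.3 = 14.444; 14.444^1.613 ≈ 74.21 hPa.
P_c = 1009 − 74.21 = 934.79 ≈ 935 hPa.

935 hPa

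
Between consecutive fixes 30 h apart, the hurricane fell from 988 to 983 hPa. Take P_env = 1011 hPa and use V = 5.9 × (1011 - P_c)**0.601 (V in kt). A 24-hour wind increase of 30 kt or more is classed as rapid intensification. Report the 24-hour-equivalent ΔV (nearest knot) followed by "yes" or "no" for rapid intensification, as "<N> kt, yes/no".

V₁: ΔP = 23, V ≈ 5.9 × 23^0.601 ≈ 38.84 kt.
V₂: ΔP = 28, V ≈ 5.9 × 28^0.601 ≈ 43.71 kt.
ΔV over 30 h = 4.87 kt → 24 h equivalent = 4.87 × 24/30 ≈ 3.90 kt.
4 kt < 30 kt ⇒ not rapid intensification.

4 kt, no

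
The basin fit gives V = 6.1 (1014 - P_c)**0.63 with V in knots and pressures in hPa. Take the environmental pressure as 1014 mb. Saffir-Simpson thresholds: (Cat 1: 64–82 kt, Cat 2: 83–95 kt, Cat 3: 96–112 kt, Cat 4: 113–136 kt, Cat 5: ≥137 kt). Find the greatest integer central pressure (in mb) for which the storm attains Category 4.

Category 4 begins at V = 113 kt.
Required ΔP = (113/6.1)^(1/0.63) = 18.525^1.587 ≈ 102.87 mb.
P_c ≤ 1014 − 102.87 = 911.13, so the highest integer P_c is 911 mb.

911 mb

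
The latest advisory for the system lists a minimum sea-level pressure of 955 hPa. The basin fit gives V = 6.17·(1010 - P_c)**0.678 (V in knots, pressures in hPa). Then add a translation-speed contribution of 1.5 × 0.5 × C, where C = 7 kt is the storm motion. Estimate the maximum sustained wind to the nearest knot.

ΔP = 1010 − 955 = 55 hPa.
55^0.678 ≈ 15.134.
V ≈ 6.17 × 15.134 ≈ 93.4 kt.
Translation term: 1.5 × 0.5 × 7 = 5.25 kt.
Corrected V ≈ 98.65 kt → 99 kt.

99 kt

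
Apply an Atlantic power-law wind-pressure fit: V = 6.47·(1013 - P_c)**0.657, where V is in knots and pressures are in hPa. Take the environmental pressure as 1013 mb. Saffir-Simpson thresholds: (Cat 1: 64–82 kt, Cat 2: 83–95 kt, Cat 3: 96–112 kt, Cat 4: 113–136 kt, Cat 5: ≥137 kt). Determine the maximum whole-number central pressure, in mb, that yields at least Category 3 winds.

Category 3 begins at V = 96 kt.
Required ΔP = (96/6.47)^(1/0.657) = 14.838^1.522 ≈ 60.66 mb.
P_c ≤ 1013 − 60.66 = 952.34, so the highest integer P_c is 952 mb.

952 mb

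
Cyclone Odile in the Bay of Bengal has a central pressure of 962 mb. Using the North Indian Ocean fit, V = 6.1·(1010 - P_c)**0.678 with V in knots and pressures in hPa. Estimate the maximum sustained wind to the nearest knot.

84 kt

ΔP = 1010 − 962 = 48 mb.
48^0.678 ≈ 13.800.
V ≈ 6.1 × 13.800 ≈ 84.2 kt.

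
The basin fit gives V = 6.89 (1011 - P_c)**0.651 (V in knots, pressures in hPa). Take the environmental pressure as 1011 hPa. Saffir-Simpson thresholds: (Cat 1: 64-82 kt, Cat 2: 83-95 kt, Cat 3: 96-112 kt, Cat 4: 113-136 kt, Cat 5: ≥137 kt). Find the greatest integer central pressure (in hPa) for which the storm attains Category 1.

980 hPa

Category 1 begins at V = 64 kt.
Required ΔP = (64/6.89)^(1/0.651) = 9.289^1.536 ≈ 30.68 hPa.
P_c ≤ 1011 − 30.68 = 980.32, so the highest integer P_c is 980 hPa.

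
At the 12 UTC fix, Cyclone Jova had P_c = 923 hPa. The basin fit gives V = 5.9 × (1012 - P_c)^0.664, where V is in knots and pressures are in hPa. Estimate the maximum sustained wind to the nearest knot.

ΔP = 1012 − 923 = 89 hPa.
89^0.664 ≈ 19.697.
V ≈ 5.9 × 19.697 ≈ 116.2 kt.

116 kt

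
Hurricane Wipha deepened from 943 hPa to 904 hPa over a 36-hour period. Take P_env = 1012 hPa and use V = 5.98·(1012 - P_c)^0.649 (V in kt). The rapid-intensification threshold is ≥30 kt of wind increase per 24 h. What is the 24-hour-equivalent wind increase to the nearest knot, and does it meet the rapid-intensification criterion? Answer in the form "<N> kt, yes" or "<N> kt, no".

V₁: ΔP = 69, V ≈ 5.98 × 69^0.649 ≈ 93.35 kt.
V₂: ΔP = 108, V ≈ 5.98 × 108^0.649 ≈ 124.85 kt.
ΔV over 36 h = 31.50 kt → 24 h equivalent = 31.50 × 24/36 ≈ 21.00 kt.
21 kt < 30 kt ⇒ not rapid intensification.

21 kt, no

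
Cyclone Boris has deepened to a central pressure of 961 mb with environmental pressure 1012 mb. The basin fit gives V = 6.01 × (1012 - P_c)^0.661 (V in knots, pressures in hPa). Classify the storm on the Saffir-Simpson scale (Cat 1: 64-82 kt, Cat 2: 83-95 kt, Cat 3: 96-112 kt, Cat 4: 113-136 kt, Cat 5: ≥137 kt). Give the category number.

ΔP = 1012 − 961 = 51 mb.
V ≈ 6.01 × 51^0.661 = 6.01 × 13.45 ≈ 81 kt.
81 kt falls in the Category 1 band.

1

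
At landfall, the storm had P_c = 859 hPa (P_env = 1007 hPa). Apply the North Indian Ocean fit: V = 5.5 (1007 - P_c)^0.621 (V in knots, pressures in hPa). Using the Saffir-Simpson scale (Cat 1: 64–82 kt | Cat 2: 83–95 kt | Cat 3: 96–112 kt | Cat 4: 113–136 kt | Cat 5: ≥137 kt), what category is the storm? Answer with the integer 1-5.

ΔP = 1007 − 859 = 148 hPa.
V ≈ 5.5 × 148^0.621 = 5.5 × 22.27 ≈ 122 kt.
122 kt falls in the Category 4 band.

4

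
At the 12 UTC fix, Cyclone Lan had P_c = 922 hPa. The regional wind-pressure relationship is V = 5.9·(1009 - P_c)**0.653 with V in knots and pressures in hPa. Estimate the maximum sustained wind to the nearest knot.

ΔP = 1009 − 922 = 87 hPa.
87^0.653 ≈ 18.472.
V ≈ 5.9 × 18.472 ≈ 109.0 kt.

109 kt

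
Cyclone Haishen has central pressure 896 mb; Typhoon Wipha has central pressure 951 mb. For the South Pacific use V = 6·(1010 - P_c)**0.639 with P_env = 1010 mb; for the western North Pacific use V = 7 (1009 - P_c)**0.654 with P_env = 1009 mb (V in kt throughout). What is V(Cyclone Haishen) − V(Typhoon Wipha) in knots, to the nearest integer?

Cyclone Haishen: ΔP = 114; V ≈ 6 × 114^0.639 ≈ 123.74 kt.
Typhoon Wipha: ΔP = 58; V ≈ 7 × 58^0.654 ≈ 99.63 kt.
Difference ≈ 123.74 − 99.63 = 24.11 → 24 kt.

24 kt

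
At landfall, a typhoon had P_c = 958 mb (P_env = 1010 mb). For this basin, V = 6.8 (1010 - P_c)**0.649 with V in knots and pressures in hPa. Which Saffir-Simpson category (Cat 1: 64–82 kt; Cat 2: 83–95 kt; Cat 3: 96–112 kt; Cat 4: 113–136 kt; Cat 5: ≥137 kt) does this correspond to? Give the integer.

ΔP = 1010 − 958 = 52 mb.
V ≈ 6.8 × 52^0.649 = 6.8 × 12.99 ≈ 88 kt.
88 kt falls in the Category 2 band.

2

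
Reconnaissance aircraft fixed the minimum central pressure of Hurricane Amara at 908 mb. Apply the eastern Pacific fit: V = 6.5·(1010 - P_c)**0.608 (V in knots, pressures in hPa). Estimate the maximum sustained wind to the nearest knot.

108 kt

ΔP = 1010 − 908 = 102 mb.
102^0.608 ≈ 16.643.
V ≈ 6.5 × 16.643 ≈ 108.2 kt.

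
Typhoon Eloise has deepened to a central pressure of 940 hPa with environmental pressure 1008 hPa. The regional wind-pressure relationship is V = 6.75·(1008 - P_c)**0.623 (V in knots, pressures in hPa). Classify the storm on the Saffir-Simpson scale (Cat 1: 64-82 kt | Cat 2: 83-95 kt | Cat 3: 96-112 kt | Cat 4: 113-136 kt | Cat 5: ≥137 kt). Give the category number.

ΔP = 1008 − 940 = 68 hPa.
V ≈ 6.75 × 68^0.623 = 6.75 × 13.86 ≈ 94 kt.
94 kt falls in the Category 2 band.

2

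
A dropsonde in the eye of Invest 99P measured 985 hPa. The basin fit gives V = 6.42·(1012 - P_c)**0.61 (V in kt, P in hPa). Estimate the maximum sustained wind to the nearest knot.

48 kt

ΔP = 1012 − 985 = 27 hPa.
27^0.61 ≈ 7.467.
V ≈ 6.42 × 7.467 ≈ 47.9 kt.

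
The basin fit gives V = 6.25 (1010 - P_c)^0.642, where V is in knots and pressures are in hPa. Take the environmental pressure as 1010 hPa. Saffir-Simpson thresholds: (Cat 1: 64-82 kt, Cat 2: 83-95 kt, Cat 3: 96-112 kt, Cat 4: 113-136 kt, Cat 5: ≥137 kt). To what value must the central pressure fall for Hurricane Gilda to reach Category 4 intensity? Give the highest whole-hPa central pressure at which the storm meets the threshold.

919 hPa

Category 4 begins at V = 113 kt.
Required ΔP = (113/6.25)^(1/0.642) = 18.080^1.558 ≈ 90.83 hPa.
P_c ≤ 1010 − 90.83 = 919.17, so the highest integer P_c is 919 hPa.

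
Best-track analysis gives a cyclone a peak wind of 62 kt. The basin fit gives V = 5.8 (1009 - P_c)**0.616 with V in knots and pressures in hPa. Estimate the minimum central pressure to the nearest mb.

ΔP = (V / 5.8)^(1/0.616) = (62/5.8)^1.623.
62/5.8 = 10.690; 10.690^1.623 ≈ 46.82 mb.
P_c = 1009 − 46.82 = 962.18 ≈ 962 mb.

962 mb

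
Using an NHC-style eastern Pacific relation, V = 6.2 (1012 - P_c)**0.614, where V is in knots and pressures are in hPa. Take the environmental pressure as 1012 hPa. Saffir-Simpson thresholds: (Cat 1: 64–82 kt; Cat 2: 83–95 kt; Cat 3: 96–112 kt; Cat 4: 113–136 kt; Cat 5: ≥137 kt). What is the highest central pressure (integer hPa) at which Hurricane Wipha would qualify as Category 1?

967 hPa

Category 1 begins at V = 64 kt.
Required ΔP = (64/6.2)^(1/0.614) = 10.323^1.629 ≈ 44.78 hPa.
P_c ≤ 1012 − 44.78 = 967.22, so the highest integer P_c is 967 hPa.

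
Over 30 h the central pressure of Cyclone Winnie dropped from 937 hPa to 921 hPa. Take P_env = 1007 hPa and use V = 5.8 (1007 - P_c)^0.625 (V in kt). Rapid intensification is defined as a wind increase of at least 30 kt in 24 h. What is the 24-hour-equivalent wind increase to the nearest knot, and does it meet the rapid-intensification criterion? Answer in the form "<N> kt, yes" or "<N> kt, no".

V₁: ΔP = 70, V ≈ 5.8 × 70^0.625 ≈ 82.53 kt.
V₂: ΔP = 86, V ≈ 5.8 × 86^0.625 ≈ 93.86 kt.
ΔV over 30 h = 11.33 kt → 24 h equivalent = 11.33 × 24/30 ≈ 9.06 kt.
9 kt < 30 kt ⇒ not rapid intensification.

9 kt, no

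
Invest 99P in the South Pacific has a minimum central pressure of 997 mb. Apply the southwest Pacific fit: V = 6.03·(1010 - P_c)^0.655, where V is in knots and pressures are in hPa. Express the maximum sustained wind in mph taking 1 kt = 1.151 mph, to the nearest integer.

ΔP = 1010 − 997 = 13 mb.
V ≈ 6.03 × 13^0.655 = 6.03 × 5.366 ≈ 32.356 kt.
32.356 × 1.151 ≈ 37.24 mph → 37 mph.

37 mph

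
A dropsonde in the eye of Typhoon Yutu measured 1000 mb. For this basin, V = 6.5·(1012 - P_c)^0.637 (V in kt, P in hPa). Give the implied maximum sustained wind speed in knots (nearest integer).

ΔP = 1012 − 1000 = 12 mb.
12^0.637 ≈ 4.869.
V ≈ 6.5 × 4.869 ≈ 31.6 kt.

32 kt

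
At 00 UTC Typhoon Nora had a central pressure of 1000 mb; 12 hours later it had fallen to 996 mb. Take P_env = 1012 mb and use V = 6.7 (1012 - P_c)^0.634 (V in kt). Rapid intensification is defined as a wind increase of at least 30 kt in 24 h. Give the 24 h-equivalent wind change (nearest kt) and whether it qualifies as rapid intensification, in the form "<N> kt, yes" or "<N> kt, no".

V₁: ΔP = 12, V ≈ 6.7 × 12^0.634 ≈ 32.38 kt.
V₂: ΔP = 16, V ≈ 6.7 × 16^0.634 ≈ 38.86 kt.
ΔV over 12 h = 6.48 kt → 24 h equivalent = 6.48 × 24/12 ≈ 12.96 kt.
13 kt < 30 kt ⇒ not rapid intensification.

13 kt, no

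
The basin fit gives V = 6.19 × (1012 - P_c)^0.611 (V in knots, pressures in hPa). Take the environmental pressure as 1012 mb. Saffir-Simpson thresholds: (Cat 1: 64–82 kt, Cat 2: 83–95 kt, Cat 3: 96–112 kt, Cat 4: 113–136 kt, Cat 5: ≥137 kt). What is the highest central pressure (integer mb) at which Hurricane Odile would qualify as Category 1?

Category 1 begins at V = 64 kt.
Required ΔP = (64/6.19)^(1/0.611) = 10.339^1.637 ≈ 45.75 mb.
P_c ≤ 1012 − 45.75 = 966.25, so the highest integer P_c is 966 mb.

966 mb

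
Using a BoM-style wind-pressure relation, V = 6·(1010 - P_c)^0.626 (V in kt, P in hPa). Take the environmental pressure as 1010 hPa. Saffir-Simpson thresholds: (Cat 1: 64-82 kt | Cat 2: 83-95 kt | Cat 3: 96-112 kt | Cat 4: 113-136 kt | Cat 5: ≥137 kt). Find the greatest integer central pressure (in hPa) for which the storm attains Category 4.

Category 4 begins at V = 113 kt.
Required ΔP = (113/6)^(1/0.626) = 18.833^1.597 ≈ 108.80 hPa.
P_c ≤ 1010 − 108.80 = 901.20, so the highest integer P_c is 901 hPa.

901 hPa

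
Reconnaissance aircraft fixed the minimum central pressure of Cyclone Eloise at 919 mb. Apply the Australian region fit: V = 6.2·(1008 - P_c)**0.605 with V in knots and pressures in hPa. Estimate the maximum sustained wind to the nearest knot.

94 kt

ΔP = 1008 − 919 = 89 mb.
89^0.605 ≈ 15.114.
V ≈ 6.2 × 15.114 ≈ 93.7 kt.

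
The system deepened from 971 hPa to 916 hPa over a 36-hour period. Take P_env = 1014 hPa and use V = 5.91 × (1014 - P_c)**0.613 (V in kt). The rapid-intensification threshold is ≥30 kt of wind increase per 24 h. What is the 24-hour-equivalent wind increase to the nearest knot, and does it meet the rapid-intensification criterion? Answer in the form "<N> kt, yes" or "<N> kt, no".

V₁: ΔP = 43, V ≈ 5.91 × 43^0.613 ≈ 59.28 kt.
V₂: ΔP = 98, V ≈ 5.91 × 98^0.613 ≈ 98.22 kt.
ΔV over 36 h = 38.94 kt → 24 h equivalent = 38.94 × 24/36 ≈ 25.96 kt.
26 kt < 30 kt ⇒ not rapid intensification.

26 kt, no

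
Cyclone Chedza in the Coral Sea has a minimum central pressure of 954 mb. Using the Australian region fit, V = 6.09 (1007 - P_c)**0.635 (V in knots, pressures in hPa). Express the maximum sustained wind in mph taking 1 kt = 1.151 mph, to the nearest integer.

87 mph

ΔP = 1007 − 954 = 53 mb.
V ≈ 6.09 × 53^0.635 = 6.09 × 12.443 ≈ 75.776 kt.
75.776 × 1.151 ≈ 87.22 mph → 87 mph.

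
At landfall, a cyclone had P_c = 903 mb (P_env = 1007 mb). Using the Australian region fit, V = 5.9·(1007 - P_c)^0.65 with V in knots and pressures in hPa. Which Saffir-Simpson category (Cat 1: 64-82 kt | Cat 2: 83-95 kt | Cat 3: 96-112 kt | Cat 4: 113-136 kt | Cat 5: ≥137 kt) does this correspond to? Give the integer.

ΔP = 1007 − 903 = 104 mb.
V ≈ 5.9 × 104^0.65 = 5.9 × 20.47 ≈ 121 kt.
121 kt falls in the Category 4 band.

4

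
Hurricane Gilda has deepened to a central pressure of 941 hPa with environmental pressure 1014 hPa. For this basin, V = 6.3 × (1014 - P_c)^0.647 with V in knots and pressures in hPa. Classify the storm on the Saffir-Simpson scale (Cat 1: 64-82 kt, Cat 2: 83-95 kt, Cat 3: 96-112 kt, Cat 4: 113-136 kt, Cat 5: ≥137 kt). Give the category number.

3

ΔP = 1014 − 941 = 73 hPa.
V ≈ 6.3 × 73^0.647 = 6.3 × 16.05 ≈ 101 kt.
101 kt falls in the Category 3 band.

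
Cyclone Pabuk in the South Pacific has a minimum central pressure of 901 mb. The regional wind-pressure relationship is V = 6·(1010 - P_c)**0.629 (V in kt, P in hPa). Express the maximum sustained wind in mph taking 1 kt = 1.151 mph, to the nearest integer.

ΔP = 1010 − 901 = 109 mb.
V ≈ 6 × 109^0.629 = 6 × 19.122 ≈ 114.734 kt.
114.734 × 1.151 ≈ 132.06 mph → 132 mph.

132 mph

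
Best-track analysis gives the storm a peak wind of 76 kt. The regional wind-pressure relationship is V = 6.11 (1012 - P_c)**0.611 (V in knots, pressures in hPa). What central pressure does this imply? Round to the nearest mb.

950 mb

ΔP = (V / 6.11)^(1/0.611) = (76/6.11)^1.637.
76/6.11 = 12.439; 12.439^1.637 ≈ 61.91 mb.
P_c = 1012 − 61.91 = 950.09 ≈ 950 mb.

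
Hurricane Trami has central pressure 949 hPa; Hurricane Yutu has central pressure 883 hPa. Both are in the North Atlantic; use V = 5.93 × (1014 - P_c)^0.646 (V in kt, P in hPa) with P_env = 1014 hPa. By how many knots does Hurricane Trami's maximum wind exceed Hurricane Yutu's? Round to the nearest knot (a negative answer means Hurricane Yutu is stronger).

Hurricane Trami: ΔP = 65; V ≈ 5.93 × 65^0.646 ≈ 87.94 kt.
Hurricane Yutu: ΔP = 131; V ≈ 5.93 × 131^0.646 ≈ 138.30 kt.
Difference ≈ 87.94 − 138.30 = -50.36 → -50 kt.

-50 kt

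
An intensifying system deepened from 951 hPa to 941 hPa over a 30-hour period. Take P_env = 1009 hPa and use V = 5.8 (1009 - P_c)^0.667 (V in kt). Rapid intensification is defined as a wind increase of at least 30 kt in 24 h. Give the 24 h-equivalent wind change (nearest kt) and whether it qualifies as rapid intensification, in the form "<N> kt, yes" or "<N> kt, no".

V₁: ΔP = 58, V ≈ 5.8 × 58^0.667 ≈ 87.02 kt.
V₂: ΔP = 68, V ≈ 5.8 × 68^0.667 ≈ 96.76 kt.
ΔV over 30 h = 9.74 kt → 24 h equivalent = 9.74 × 24/30 ≈ 7.79 kt.
8 kt < 30 kt ⇒ not rapid intensification.

8 kt, no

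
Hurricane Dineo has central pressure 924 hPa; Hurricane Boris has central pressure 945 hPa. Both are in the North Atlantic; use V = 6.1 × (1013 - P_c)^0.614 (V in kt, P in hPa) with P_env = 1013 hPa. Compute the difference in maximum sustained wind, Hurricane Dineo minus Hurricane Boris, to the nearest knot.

15 kt

Hurricane Dineo: ΔP = 89; V ≈ 6.1 × 89^0.614 ≈ 96.00 kt.
Hurricane Boris: ΔP = 68; V ≈ 6.1 × 68^0.614 ≈ 81.37 kt.
Difference ≈ 96.00 − 81.37 = 14.63 → 15 kt.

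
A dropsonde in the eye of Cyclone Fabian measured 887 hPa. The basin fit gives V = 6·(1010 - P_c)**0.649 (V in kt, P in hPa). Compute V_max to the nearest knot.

136 kt

ΔP = 1010 − 887 = 123 hPa.
123^0.649 ≈ 22.717.
V ≈ 6 × 22.717 ≈ 136.3 kt.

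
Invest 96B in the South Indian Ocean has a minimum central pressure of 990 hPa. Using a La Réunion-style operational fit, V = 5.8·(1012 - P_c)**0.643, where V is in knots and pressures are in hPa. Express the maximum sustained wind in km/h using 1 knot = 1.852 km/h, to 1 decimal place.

ΔP = 1012 − 990 = 22 hPa.
V ≈ 5.8 × 22^0.643 = 5.8 × 7.298 ≈ 42.326 kt.
42.326 × 1.852 ≈ 78.39 km/h → 78.4 km/h.

78.4 km/h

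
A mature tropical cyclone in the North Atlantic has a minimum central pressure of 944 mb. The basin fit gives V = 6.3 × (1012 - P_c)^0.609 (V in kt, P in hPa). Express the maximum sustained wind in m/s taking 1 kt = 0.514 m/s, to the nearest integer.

42 m/s

ΔP = 1012 − 944 = 68 mb.
V ≈ 6.3 × 68^0.609 = 6.3 × 13.062 ≈ 82.288 kt.
82.288 × 0.514 ≈ 42.30 m/s → 42 m/s.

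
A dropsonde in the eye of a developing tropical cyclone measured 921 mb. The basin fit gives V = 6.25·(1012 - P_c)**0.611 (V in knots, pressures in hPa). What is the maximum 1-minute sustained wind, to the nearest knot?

98 kt

ΔP = 1012 − 921 = 91 mb.
91^0.611 ≈ 15.739.
V ≈ 6.25 × 15.739 ≈ 98.4 kt.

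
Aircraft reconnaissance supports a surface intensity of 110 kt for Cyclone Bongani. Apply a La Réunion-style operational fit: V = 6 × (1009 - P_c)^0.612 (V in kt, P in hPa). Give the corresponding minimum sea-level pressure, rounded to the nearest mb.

893 mb

ΔP = (V / 6)^(1/0.612) = (110/6)^1.634.
110/6 = 18.333; 18.333^1.634 ≈ 115.91 mb.
P_c = 1009 − 115.91 = 893.09 ≈ 893 mb.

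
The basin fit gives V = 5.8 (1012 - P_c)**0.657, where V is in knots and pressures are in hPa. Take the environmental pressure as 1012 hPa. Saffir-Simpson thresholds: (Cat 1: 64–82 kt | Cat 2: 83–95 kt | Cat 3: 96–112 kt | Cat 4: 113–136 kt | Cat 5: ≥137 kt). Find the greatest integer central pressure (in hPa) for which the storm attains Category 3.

Category 3 begins at V = 96 kt.
Required ΔP = (96/5.8)^(1/0.657) = 16.552^1.522 ≈ 71.64 hPa.
P_c ≤ 1012 − 71.64 = 940.36, so the highest integer P_c is 940 hPa.

940 hPa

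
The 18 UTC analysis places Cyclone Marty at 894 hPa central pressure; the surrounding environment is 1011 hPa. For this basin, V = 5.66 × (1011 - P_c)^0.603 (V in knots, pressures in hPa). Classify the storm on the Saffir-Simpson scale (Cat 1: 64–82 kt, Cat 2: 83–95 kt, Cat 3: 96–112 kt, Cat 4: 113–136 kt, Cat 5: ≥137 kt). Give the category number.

ΔP = 1011 − 894 = 117 hPa.
V ≈ 5.66 × 117^0.603 = 5.66 × 17.67 ≈ 100 kt.
100 kt falls in the Category 3 band.

3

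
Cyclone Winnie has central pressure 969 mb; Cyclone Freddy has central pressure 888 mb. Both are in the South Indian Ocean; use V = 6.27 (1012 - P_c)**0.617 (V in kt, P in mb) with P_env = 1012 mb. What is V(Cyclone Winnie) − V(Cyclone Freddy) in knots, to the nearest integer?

Cyclone Winnie: ΔP = 43; V ≈ 6.27 × 43^0.617 ≈ 63.84 kt.
Cyclone Freddy: ΔP = 124; V ≈ 6.27 × 124^0.617 ≈ 122.72 kt.
Difference ≈ 63.84 − 122.72 = -58.88 → -59 kt.

-59 kt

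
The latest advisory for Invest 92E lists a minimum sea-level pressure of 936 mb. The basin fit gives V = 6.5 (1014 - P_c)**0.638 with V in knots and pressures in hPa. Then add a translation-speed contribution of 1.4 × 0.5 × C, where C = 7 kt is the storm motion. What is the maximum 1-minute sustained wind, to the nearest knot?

110 kt

ΔP = 1014 − 936 = 78 mb.
78^0.638 ≈ 16.112.
V ≈ 6.5 × 16.112 ≈ 104.7 kt.
Translation term: 1.4 × 0.5 × 7 = 4.9 kt.
Corrected V ≈ 109.6 kt → 110 kt.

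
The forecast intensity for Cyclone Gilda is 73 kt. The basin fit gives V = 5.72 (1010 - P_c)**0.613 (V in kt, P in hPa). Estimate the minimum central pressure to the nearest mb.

946 mb

ΔP = (V / 5.72)^(1/0.613) = (73/5.72)^1.631.
73/5.72 = 12.762; 12.762^1.631 ≈ 63.70 mb.
P_c = 1010 − 63.70 = 946.30 ≈ 946 mb.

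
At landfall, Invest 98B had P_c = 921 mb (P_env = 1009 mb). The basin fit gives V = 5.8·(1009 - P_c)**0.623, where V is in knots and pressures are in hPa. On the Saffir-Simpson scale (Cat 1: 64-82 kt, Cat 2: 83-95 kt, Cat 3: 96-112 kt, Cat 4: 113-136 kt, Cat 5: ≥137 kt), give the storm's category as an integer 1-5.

2

ΔP = 1009 − 921 = 88 mb.
V ≈ 5.8 × 88^0.623 = 5.8 × 16.27 ≈ 94 kt.
94 kt falls in the Category 2 band.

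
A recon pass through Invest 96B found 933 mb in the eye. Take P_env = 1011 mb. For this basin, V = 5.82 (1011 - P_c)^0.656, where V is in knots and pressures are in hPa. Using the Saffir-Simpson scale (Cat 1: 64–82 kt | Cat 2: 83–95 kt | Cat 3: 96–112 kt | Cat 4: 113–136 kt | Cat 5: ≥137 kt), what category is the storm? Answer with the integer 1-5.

ΔP = 1011 − 933 = 78 mb.
V ≈ 5.82 × 78^0.656 = 5.82 × 17.43 ≈ 101 kt.
101 kt falls in the Category 3 band.

3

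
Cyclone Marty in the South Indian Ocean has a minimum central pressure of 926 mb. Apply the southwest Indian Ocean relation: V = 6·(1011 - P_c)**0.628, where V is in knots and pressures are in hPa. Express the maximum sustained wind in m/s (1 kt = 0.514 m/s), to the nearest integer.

ΔP = 1011 − 926 = 85 mb.
V ≈ 6 × 85^0.628 = 6 × 16.281 ≈ 97.685 kt.
97.685 × 0.514 ≈ 50.21 m/s → 50 m/s.

50 m/s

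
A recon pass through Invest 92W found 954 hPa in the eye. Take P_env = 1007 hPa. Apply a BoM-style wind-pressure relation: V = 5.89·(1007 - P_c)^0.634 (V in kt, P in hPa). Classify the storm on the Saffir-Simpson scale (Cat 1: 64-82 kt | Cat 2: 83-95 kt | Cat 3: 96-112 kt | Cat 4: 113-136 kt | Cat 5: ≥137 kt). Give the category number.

ΔP = 1007 − 954 = 53 hPa.
V ≈ 5.89 × 53^0.634 = 5.89 × 12.39 ≈ 73 kt.
73 kt falls in the Category 1 band.

1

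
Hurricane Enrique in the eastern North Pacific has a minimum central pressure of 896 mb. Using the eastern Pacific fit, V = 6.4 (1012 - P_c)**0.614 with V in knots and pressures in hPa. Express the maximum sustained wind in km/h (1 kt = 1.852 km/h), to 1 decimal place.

ΔP = 1012 − 896 = 116 mb.
V ≈ 6.4 × 116^0.614 = 6.4 × 18.517 ≈ 118.511 kt.
118.511 × 1.852 ≈ 219.48 km/h → 219.5 km/h.

219.5 km/h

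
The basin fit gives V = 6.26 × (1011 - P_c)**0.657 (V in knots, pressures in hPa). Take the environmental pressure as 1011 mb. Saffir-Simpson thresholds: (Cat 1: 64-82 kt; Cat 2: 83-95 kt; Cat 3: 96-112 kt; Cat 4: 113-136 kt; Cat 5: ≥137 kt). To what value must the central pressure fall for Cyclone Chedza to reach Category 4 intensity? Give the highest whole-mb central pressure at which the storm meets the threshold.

Category 4 begins at V = 113 kt.
Required ΔP = (113/6.26)^(1/0.657) = 18.051^1.522 ≈ 81.75 mb.
P_c ≤ 1011 − 81.75 = 929.25, so the highest integer P_c is 929 mb.

929 mb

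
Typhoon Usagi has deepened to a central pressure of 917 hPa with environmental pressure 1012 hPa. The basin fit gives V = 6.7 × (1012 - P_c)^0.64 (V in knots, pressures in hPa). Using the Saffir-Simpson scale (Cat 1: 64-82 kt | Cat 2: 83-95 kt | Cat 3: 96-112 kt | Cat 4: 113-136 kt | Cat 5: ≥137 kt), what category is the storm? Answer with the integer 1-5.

4

ΔP = 1012 − 917 = 95 hPa.
V ≈ 6.7 × 95^0.64 = 6.7 × 18.44 ≈ 124 kt.
124 kt falls in the Category 4 band.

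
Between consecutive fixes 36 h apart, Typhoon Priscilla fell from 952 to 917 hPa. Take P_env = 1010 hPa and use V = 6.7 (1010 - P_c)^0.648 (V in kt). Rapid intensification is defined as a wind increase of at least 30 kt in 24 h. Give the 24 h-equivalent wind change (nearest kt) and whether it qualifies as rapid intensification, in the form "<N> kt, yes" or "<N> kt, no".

22 kt, no

V₁: ΔP = 58, V ≈ 6.7 × 58^0.648 ≈ 93.06 kt.
V₂: ΔP = 93, V ≈ 6.7 × 93^0.648 ≈ 126.37 kt.
ΔV over 36 h = 33.31 kt → 24 h equivalent = 33.31 × 24/36 ≈ 22.21 kt.
22 kt < 30 kt ⇒ not rapid intensification.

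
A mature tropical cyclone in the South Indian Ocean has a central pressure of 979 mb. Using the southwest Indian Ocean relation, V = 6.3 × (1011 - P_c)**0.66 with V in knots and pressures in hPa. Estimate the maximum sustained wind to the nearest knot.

ΔP = 1011 − 979 = 32 mb.
32^0.66 ≈ 9.849.
V ≈ 6.3 × 9.849 ≈ 62.0 kt.

62 kt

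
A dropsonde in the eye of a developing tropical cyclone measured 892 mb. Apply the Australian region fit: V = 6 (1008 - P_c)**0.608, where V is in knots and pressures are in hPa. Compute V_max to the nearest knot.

108 kt

ΔP = 1008 − 892 = 116 mb.
116^0.608 ≈ 17.997.
V ≈ 6 × 17.997 ≈ 108.0 kt.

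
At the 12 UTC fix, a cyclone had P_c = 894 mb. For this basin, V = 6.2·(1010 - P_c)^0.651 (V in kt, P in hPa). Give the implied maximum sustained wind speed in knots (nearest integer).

ΔP = 1010 − 894 = 116 mb.
116^0.651 ≈ 22.078.
V ≈ 6.2 × 22.078 ≈ 136.9 kt.

137 kt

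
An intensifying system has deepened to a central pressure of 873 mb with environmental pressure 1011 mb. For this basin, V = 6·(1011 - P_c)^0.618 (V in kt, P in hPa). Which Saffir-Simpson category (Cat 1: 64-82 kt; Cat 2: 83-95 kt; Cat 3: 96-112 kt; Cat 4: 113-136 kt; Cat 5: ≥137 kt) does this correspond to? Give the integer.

ΔP = 1011 − 873 = 138 mb.
V ≈ 6 × 138^0.618 = 6 × 21.01 ≈ 126 kt.
126 kt falls in the Category 4 band.

4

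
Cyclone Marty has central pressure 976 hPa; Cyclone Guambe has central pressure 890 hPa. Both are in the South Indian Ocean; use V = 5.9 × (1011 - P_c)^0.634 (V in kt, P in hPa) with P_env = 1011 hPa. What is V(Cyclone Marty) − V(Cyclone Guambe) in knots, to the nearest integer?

Cyclone Marty: ΔP = 35; V ≈ 5.9 × 35^0.634 ≈ 56.21 kt.
Cyclone Guambe: ΔP = 121; V ≈ 5.9 × 121^0.634 ≈ 123.41 kt.
Difference ≈ 56.21 − 123.41 = -67.20 → -67 kt.

-67 kt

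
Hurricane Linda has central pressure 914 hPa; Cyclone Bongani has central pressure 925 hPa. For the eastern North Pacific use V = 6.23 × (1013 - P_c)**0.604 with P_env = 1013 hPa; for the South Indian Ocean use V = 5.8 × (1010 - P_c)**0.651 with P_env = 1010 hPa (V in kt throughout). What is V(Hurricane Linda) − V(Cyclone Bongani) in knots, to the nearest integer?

-5 kt

Hurricane Linda: ΔP = 99; V ≈ 6.23 × 99^0.604 ≈ 99.97 kt.
Cyclone Bongani: ΔP = 85; V ≈ 5.8 × 85^0.651 ≈ 104.59 kt.
Difference ≈ 99.97 − 104.59 = -4.62 → -5 kt.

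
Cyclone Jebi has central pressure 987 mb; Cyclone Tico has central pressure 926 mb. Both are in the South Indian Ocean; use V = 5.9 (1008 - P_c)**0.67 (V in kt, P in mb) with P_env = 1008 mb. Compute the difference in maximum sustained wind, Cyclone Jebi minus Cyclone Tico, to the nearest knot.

Cyclone Jebi: ΔP = 21; V ≈ 5.9 × 21^0.67 ≈ 45.37 kt.
Cyclone Tico: ΔP = 82; V ≈ 5.9 × 82^0.67 ≈ 113.01 kt.
Difference ≈ 45.37 − 113.01 = -67.64 → -68 kt.

-68 kt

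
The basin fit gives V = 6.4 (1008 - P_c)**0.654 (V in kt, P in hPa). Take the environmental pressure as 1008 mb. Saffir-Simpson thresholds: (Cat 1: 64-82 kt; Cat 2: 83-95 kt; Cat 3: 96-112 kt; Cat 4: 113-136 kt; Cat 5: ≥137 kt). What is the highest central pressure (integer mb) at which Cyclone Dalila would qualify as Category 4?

927 mb

Category 4 begins at V = 113 kt.
Required ΔP = (113/6.4)^(1/0.654) = 17.656^1.529 ≈ 80.64 mb.
P_c ≤ 1008 − 80.64 = 927.36, so the highest integer P_c is 927 mb.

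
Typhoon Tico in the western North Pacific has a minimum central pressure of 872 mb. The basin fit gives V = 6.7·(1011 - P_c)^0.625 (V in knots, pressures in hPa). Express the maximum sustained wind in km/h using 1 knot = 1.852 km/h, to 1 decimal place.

271.1 km/h

ΔP = 1011 − 872 = 139 mb.
V ≈ 6.7 × 139^0.625 = 6.7 × 21.847 ≈ 146.372 kt.
146.372 × 1.852 ≈ 271.08 km/h → 271.1 km/h.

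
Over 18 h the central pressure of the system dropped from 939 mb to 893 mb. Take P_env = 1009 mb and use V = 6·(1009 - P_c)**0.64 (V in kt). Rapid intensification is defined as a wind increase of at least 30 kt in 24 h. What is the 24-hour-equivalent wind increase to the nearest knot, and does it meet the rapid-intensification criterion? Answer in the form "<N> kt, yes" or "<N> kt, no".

46 kt, yes

V₁: ΔP = 70, V ≈ 6 × 70^0.64 ≈ 90.99 kt.
V₂: ΔP = 116, V ≈ 6 × 116^0.64 ≈ 125.72 kt.
ΔV over 18 h = 34.73 kt → 24 h equivalent = 34.73 × 24/18 ≈ 46.31 kt.
46 kt ≥ 30 kt ⇒ rapid intensification.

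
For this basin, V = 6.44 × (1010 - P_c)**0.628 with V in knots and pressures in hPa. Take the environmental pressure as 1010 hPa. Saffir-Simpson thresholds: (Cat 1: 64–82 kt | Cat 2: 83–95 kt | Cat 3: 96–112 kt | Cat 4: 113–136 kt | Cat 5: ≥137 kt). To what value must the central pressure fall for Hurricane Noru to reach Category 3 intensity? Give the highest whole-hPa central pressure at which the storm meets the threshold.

936 hPa

Category 3 begins at V = 96 kt.
Required ΔP = (96/6.44)^(1/0.628) = 14.907^1.592 ≈ 73.87 hPa.
P_c ≤ 1010 − 73.87 = 936.13, so the highest integer P_c is 936 hPa.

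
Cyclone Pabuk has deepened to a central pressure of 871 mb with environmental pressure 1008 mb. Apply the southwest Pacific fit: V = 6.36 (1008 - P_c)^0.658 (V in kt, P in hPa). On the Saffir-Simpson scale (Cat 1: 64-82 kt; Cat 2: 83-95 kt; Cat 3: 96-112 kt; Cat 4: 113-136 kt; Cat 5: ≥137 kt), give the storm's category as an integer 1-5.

5

ΔP = 1008 − 871 = 137 mb.
V ≈ 6.36 × 137^0.658 = 6.36 × 25.47 ≈ 162 kt.
162 kt falls in the Category 5 band.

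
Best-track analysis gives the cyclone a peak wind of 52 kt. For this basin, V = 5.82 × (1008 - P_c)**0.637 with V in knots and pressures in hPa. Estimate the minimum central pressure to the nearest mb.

977 mb

ΔP = (V / 5.82)^(1/0.637) = (52/5.82)^1.570.
52/5.82 = 8.935; 8.935^1.570 ≈ 31.12 mb.
P_c = 1008 − 31.12 = 976.88 ≈ 977 mb.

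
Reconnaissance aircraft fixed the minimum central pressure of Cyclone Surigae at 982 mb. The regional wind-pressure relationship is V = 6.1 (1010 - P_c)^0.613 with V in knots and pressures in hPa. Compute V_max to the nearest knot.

47 kt

ΔP = 1010 − 982 = 28 mb.
28^0.613 ≈ 7.711.
V ≈ 6.1 × 7.711 ≈ 47.0 kt.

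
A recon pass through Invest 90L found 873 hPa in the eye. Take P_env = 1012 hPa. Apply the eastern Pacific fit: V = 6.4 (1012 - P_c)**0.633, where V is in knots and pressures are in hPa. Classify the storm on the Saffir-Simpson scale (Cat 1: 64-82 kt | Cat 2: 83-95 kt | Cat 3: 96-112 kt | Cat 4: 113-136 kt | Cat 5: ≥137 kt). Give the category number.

ΔP = 1012 − 873 = 139 hPa.
V ≈ 6.4 × 139^0.633 = 6.4 × 22.73 ≈ 145 kt.
145 kt falls in the Category 5 band.

5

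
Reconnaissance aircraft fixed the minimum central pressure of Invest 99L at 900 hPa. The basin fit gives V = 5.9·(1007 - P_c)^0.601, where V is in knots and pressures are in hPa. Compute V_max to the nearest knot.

ΔP = 1007 − 900 = 107 hPa.
107^0.601 ≈ 16.583.
V ≈ 5.9 × 16.583 ≈ 97.8 kt.

98 kt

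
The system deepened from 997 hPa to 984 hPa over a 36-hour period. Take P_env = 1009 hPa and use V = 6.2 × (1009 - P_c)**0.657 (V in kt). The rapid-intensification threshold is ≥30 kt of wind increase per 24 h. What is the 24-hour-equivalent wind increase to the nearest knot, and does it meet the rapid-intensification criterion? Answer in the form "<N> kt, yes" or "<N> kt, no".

13 kt, no

V₁: ΔP = 12, V ≈ 6.2 × 12^0.657 ≈ 31.73 kt.
V₂: ΔP = 25, V ≈ 6.2 × 25^0.657 ≈ 51.39 kt.
ΔV over 36 h = 19.66 kt → 24 h equivalent = 19.66 × 24/36 ≈ 13.11 kt.
13 kt < 30 kt ⇒ not rapid intensification.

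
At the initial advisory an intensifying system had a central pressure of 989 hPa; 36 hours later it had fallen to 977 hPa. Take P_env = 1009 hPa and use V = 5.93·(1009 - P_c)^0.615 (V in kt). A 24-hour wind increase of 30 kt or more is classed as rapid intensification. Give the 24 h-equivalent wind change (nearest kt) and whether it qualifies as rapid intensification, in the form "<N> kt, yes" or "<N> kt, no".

8 kt, no

V₁: ΔP = 20, V ≈ 5.93 × 20^0.615 ≈ 37.43 kt.
V₂: ΔP = 32, V ≈ 5.93 × 32^0.615 ≈ 49.97 kt.
ΔV over 36 h = 12.54 kt → 24 h equivalent = 12.54 × 24/36 ≈ 8.36 kt.
8 kt < 30 kt ⇒ not rapid intensification.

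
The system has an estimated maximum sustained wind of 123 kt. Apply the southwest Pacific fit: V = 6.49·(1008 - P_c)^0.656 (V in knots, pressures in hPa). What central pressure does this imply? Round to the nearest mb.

ΔP = (V / 6.49)^(1/0.656) = (123/6.49)^1.524.
123/6.49 = 18.952; 18.952^1.524 ≈ 88.64 mb.
P_c = 1008 − 88.64 = 919.36 ≈ 919 mb.

919 mb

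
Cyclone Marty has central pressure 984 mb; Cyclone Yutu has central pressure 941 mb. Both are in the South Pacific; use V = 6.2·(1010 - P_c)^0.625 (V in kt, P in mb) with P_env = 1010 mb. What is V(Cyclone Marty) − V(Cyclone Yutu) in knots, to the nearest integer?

-40 kt

Cyclone Marty: ΔP = 26; V ≈ 6.2 × 26^0.625 ≈ 47.51 kt.
Cyclone Yutu: ΔP = 69; V ≈ 6.2 × 69^0.625 ≈ 87.43 kt.
Difference ≈ 47.51 − 87.43 = -39.92 → -40 kt.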